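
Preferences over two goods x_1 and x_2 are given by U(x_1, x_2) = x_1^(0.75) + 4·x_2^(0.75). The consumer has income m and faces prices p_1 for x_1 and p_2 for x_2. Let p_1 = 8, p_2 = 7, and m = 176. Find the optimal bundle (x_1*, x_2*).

x_1* = 0.0574, x_2* = 25.0772

Substitute x_2 = (x_2/x_1)·x_1 into the budget: x_1* = m/(p_1 + p_2·(x_2/x_1)).
Numerically x_2/x_1 = 436.724698, so x_1* = 176/(8 + 7·436.724698) = 0.0574 and x_2* = 436.724698·0.0574 = 25.0772.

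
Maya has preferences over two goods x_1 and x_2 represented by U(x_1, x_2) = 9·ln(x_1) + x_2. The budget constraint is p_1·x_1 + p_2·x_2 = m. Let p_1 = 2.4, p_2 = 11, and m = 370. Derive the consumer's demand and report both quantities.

x_1* = 41.25, x_2* = 24.6364

MU_x_1 = 9/x_1, MU_x_2 = 1. Tangency: 9/x_1 = p_1/p_2.
So x_1*(p_1,p_2) = 9·p_2/p_1, independent of income; and x_2* = (m − 9·p_2)/p_2.
At the given prices: x_1* = 9·11/2.4 = 41.25, and x_2* = 24.6364.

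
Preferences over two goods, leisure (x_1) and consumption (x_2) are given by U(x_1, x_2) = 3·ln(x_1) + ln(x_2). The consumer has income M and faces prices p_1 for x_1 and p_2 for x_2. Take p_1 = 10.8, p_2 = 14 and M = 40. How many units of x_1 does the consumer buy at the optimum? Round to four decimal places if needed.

MU_x_1/MU_x_2 = (3·x_2)/(x_1); tangency sets this equal to p_1/p_2.
Rearranging, p_2·x_2 = (1/3)·p_1·x_1. Substituting into the budget gives p_1·x_1·(1 + (1/3)) = M.
Demand: x_1*(p_1,p_2,M) = 0.75·M/p_1 and x_2* = 0.25·M/p_2.
At p_1=10.8, p_2=14, M=40: x_1* = 0.75·40/10.8 = 2.7778.

x_1* = 2.7778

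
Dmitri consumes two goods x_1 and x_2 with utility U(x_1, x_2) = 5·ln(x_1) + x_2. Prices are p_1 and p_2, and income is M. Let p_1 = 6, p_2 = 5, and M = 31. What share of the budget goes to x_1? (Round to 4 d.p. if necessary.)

At the given prices: x_1* = 5·5/6 = 4.1667, and x_2* = 1.2.
Expenditure on x_1: 6·4.1667 = 25; share = 0.8065.

share on x_1 = 0.8065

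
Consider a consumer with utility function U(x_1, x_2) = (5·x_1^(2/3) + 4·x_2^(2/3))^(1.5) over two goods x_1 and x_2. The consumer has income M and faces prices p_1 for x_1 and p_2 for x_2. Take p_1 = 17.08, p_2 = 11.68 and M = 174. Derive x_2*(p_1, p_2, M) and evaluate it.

x_2* = 7.7859

From the CES first-order condition, (5/4)·(x_2/x_1)^(1/3) = p_1/p_2.
Hence x_2/x_1 = ((4/5)·p_1/p_2)^(1/(1/3)), i.e. raised to the 3 power.
Substitute x_2 = (x_2/x_1)·x_1 into the budget: x_1* = M/(p_1 + p_2·(x_2/x_1)).
Numerically x_2/x_1 = 1.601051, so x_1* = 174/(17.08 + 11.68·1.601051) = 4.863 and x_2* = 1.601051·4.863 = 7.7859.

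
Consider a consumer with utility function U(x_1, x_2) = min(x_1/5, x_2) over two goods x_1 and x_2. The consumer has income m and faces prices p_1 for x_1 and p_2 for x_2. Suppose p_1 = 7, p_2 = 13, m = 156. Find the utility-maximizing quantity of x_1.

x_1* = 16.25

Demand: x_1*(p_1,p_2,m) = 5·m/(5·p_1 + p_2), x_2* = m/(5·p_1 + p_2).
Here 5·7 + 13 = 48, giving x_1* = 16.25.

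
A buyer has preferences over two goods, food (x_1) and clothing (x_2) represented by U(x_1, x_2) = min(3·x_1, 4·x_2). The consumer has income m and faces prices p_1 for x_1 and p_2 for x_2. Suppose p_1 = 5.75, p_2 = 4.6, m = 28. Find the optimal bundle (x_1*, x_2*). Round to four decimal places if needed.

x_1* = 3.0435, x_2* = 2.2826

With perfect complements, no substitution: consume in ratio x_1:x_2 = 4:3.
Budget: p_1·x_1 + p_2·(3/4)·x_1 = m, so (4·p_1 + 3·p_2)·x_1 = 4·m.
Demand: x_1*(p_1,p_2,m) = 4·m/(4·p_1 + 3·p_2), x_2* = 3·m/(4·p_1 + 3·p_2).
Here 4·5.75 + 3·4.6 = 36.8, giving x_1* = 3.0435 and x_2* = 2.2826.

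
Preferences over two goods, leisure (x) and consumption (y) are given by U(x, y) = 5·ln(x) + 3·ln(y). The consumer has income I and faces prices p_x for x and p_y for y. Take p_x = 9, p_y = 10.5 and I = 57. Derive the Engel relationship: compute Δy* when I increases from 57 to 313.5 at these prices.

Demand: x*(p_x,p_y,I) = 0.625·I/p_x and y* = 0.375·I/p_y.
At p_x=9, p_y=10.5, I=57: y* = 0.375·57/10.5 = 2.0357.
At I' = 313.5: y* = 11.1964. Change: 11.1964 − 2.0357 = 9.1607.

Δy* = 9.1607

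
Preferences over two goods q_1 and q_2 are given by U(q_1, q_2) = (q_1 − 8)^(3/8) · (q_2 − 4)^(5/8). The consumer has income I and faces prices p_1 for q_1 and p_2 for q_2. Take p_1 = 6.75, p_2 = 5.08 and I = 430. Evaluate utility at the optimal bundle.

This is Cobb-Douglas in (q_1−8, q_2−4): tangency gives 0.375·p_2·(q_2−4) = 0.625·p_1·(q_1−8).
After buying the subsistence bundle (8, 4), a share 0.375 of the remaining income goes to q_1: q_1* = 8 + 0.375·(I − 8p_1 − 4p_2)/p_1.
Discretionary income = 430 − 8·6.75 − 4·5.08 = 355.68; q_1* = 8 + 0.375·355.68/6.75 = 27.76; q_2* = 4 + 0.625·355.68/5.08 = 47.7598.
Utility at the optimum: U(27.76, 47.7598) = 32.4782.

V = 32.4782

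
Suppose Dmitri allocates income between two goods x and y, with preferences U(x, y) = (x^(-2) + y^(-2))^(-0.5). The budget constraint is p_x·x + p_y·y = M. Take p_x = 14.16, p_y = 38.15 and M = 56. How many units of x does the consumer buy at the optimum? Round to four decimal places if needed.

x* = 1.3469

MRS = MU_x/MU_y = (y/x)^(3). Set equal to p_x/p_y.
Solve for the ratio: y/x = [p_x/p_y]^(1/3).
Substitute y = (y/x)·x into the budget: x* = M/(p_x + p_y·(y/x)).
Numerically y/x = 0.718659, so x* = 56/(14.16 + 38.15·0.718659) = 1.3469.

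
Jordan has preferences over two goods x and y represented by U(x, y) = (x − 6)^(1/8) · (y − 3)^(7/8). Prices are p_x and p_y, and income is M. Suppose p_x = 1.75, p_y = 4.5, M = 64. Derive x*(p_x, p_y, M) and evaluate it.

Discretionary income = 64 − 6·1.75 − 3·4.5 = 40; x* = 6 + 0.125·40/1.75 = 8.8571.

x* = 8.8571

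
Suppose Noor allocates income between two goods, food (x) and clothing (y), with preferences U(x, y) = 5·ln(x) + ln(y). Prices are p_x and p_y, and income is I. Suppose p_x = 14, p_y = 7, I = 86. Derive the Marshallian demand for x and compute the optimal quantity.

The MRS is 5·y/x. Set MRS = p_x/p_y.
Rearranging, p_y·y = (1/5)·p_x·x. Substituting into the budget gives p_x·x·(1 + (1/5)) = I.
Demand: x*(p_x,p_y,I) = 5/6·I/p_x and y* = 1/6·I/p_y.
At p_x=14, p_y=7, I=86: x* = 5/6·86/14 = 5.119.

x* = 5.119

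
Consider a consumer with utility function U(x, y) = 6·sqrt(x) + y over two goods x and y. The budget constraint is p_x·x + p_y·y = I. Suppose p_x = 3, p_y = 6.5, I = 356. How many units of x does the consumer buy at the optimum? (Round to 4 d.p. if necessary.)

x* = 42.25

Plugging in: x* = (3·6.5/3)² = 42.25.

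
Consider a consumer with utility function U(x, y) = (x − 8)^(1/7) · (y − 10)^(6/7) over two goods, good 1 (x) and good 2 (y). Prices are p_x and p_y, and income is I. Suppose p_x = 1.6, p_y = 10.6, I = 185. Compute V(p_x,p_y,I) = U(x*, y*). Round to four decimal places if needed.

Let x' = x−8, y' = y−10. MRS = (1/6)·y'/x' = p_x/p_y.
Substituting into the budget: x* = 8 + 1/7·(I − 8·p_x − 10·p_y)/p_x, and y* = 10 + 6/7·(…)/p_y.
Discretionary income = 185 − 8·1.6 − 10·10.6 = 66.2; x* = 8 + 1/7·66.2/1.6 = 13.9107; y* = 10 + 6/7·66.2/10.6 = 15.3531.
Utility at the optimum: U(13.9107, 15.3531) = 5.4294.

V = 5.4294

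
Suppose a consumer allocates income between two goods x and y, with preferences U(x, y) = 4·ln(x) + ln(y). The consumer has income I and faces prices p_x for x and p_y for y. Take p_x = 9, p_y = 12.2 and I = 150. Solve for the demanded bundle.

Demand: x*(p_x,p_y,I) = 0.8·I/p_x and y* = 0.2·I/p_y.
At p_x=9, p_y=12.2, I=150: x* = 0.8·150/9 = 13.3333, y* = 2.459.

x* = 13.3333, y* = 2.459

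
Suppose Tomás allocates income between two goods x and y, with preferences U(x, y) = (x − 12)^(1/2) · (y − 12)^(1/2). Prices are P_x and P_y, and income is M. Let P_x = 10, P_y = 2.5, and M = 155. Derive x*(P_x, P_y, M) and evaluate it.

x* = 12.25

MRS = (y−12)/(x−12). Tangency with P_x/P_y gives y−12 = (P_x/P_y)·(x−12).
After buying the subsistence bundle (12, 12), a share 0.5 of the remaining income goes to x: x* = 12 + 0.5·(M − 12P_x − 12P_y)/P_x.
Discretionary income = 155 − 12·10 − 12·2.5 = 5; x* = 12 + 0.5·5/10 = 12.25.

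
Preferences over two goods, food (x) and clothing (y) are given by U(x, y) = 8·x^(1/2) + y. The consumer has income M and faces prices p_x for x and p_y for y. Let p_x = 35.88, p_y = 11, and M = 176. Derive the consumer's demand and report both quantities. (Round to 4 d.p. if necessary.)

Plugging in: x* = (4·11/35.88)² = 1.5038, y* = 11.0948.

x* = 1.5038, y* = 11.0948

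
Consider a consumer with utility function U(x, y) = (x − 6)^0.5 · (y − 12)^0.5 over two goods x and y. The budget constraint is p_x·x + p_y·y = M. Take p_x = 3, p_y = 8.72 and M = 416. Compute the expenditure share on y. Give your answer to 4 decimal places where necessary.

After buying the subsistence bundle (6, 12), a share 0.5 of the remaining income goes to x: x* = 6 + 0.5·(M − 6p_x − 12p_y)/p_x.
Discretionary income = 416 − 6·3 − 12·8.72 = 293.36; x* = 6 + 0.5·293.36/3 = 54.8933; y* = 12 + 0.5·293.36/8.72 = 28.8211.
Expenditure on y: 8.72·28.8211 = 251.32; share = 0.6041.

share on y = 0.6041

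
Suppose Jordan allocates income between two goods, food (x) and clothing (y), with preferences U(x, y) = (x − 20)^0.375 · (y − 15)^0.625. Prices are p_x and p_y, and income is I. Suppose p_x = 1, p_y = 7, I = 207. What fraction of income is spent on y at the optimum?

This is Cobb-Douglas in (x−20, y−15): tangency gives 0.375·p_y·(y−15) = 0.625·p_x·(x−20).
After buying the subsistence bundle (20, 15), a share 0.375 of the remaining income goes to x: x* = 20 + 0.375·(I − 20p_x − 15p_y)/p_x.
Discretionary income = 207 − 20·1 − 15·7 = 82; x* = 20 + 0.375·82/1 = 50.75; y* = 15 + 0.625·82/7 = 22.3214.
Expenditure on y: 7·22.3214 = 156.25; share = 0.7548.

share on y = 0.7548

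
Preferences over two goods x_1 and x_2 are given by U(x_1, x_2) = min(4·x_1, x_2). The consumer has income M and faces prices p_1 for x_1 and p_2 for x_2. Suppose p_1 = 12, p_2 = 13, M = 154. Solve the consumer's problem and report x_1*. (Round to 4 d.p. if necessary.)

x_1* = 2.4062

Demand: x_1*(p_1,p_2,M) = M/(p_1 + 4·p_2), x_2* = 4·M/(p_1 + 4·p_2).
Here 12 + 4·13 = 64, giving x_1* = 2.4062.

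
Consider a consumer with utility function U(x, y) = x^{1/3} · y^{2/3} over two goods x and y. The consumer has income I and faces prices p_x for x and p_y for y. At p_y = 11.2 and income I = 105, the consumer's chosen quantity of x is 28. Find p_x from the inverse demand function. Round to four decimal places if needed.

p_x = 1.25

Tangency: MRS = (1/2)·y/x = p_x/p_y.
So 1/3·p_y·y = 2/3·p_x·x; combined with the budget, a share 1/3 of income goes to x.
Demand: x*(p_x,p_y,I) = 1/3·I/p_x and y* = 2/3·I/p_y.
Set x* = 28 in the demand function and solve for p_x: p_x = 1.25.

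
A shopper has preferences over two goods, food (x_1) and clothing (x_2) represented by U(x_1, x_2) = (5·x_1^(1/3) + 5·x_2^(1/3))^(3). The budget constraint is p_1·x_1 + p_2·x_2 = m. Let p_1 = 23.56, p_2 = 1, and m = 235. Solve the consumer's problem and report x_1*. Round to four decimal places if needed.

x_1* = 1.7039

From the CES first-order condition, (x_2/x_1)^(2/3) = p_1/p_2.
Solve for the ratio: x_2/x_1 = [p_1/p_2]^(1.5).
With the ratio pinned down, the budget gives x_1* = m/(p_1 + p_2·(x_2/x_1)) and x_2* = (x_2/x_1)·x_1*.
Numerically x_2/x_1 = 114.357046, so x_1* = 235/(23.56 + 1·114.357046) = 1.7039.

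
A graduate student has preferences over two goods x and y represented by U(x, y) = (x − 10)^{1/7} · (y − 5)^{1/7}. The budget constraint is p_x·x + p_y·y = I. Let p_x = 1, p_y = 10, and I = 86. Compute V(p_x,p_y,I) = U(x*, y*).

Let x' = x−10, y' = y−5. MRS = y'/x' = p_x/p_y.
Substituting into the budget: x* = 10 + 0.5·(I − 10·p_x − 5·p_y)/p_x, and y* = 5 + 0.5·(…)/p_y.
Discretionary income = 86 − 10·1 − 5·10 = 26; x* = 10 + 0.5·26/1 = 23; y* = 5 + 0.5·26/10 = 6.3.
Utility at the optimum: U(23, 6.3) = 1.4977.

V = 1.4977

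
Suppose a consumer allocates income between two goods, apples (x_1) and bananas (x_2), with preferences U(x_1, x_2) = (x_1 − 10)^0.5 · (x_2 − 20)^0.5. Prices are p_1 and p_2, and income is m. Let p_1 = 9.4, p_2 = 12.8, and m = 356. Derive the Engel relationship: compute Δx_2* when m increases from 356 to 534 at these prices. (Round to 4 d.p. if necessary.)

Let x_1' = x_1−10, x_2' = x_2−20. MRS = x_2'/x_1' = p_1/p_2.
Substituting into the budget: x_1* = 10 + 0.5·(m − 10·p_1 − 20·p_2)/p_1, and x_2* = 20 + 0.5·(…)/p_2.
Discretionary income = 356 − 10·9.4 − 20·12.8 = 6; x_2* = 20 + 0.5·6/12.8 = 20.2344.
At m' = 534: x_2* = 27.1875. Change: 27.1875 − 20.2344 = 6.9531.

Δx_2* = 6.9531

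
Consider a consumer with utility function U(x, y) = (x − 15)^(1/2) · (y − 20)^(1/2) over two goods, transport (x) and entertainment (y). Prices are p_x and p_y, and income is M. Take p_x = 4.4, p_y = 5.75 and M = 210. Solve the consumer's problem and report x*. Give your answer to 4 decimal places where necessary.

x* = 18.2955

Let x' = x−15, y' = y−20. MRS = y'/x' = p_x/p_y.
Substituting into the budget: x* = 15 + 0.5·(M − 15·p_x − 20·p_y)/p_x, and y* = 20 + 0.5·(…)/p_y.
Discretionary income = 210 − 15·4.4 − 20·5.75 = 29; x* = 15 + 0.5·29/4.4 = 18.2955.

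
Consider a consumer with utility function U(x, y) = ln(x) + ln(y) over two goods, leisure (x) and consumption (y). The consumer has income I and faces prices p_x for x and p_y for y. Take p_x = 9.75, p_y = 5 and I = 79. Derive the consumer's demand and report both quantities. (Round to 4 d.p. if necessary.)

Tangency: MRS = y/x = p_x/p_y.
So p_y·y = p_x·x; combined with the budget, a share 0.5 of income goes to x.
Demand: x*(p_x,p_y,I) = 0.5·I/p_x and y* = 0.5·I/p_y.
At p_x=9.75, p_y=5, I=79: x* = 0.5·79/9.75 = 4.0513, y* = 7.9.

x* = 4.0513, y* = 7.9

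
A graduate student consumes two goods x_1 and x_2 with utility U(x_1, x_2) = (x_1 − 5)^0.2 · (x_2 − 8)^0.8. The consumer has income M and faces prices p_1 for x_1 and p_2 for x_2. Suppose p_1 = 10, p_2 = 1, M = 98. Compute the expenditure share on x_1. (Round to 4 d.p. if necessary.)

share on x_1 = 0.5918

After buying the subsistence bundle (5, 8), a share 0.2 of the remaining income goes to x_1: x_1* = 5 + 0.2·(M − 5p_1 − 8p_2)/p_1.
Discretionary income = 98 − 5·10 − 8·1 = 40; x_1* = 5 + 0.2·40/10 = 5.8; x_2* = 8 + 0.8·40/1 = 40.
Expenditure on x_1: 10·5.8 = 58; share = 0.5918.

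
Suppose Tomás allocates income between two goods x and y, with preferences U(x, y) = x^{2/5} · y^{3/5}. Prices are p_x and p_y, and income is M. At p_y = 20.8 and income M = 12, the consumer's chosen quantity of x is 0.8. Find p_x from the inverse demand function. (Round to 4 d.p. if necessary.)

p_x = 6

Tangency: MRS = (2/3)·y/x = p_x/p_y.
Rearranging, p_y·y = (3/2)·p_x·x. Substituting into the budget gives p_x·x·(1 + (3/2)) = M.
Demand: x*(p_x,p_y,M) = 0.4·M/p_x and y* = 0.6·M/p_y.
Set x* = 0.8 in the demand function and solve for p_x: p_x = 6.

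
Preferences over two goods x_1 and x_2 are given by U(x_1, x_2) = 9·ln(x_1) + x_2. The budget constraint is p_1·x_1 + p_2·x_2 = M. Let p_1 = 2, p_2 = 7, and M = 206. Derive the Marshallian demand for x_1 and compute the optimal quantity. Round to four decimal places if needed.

x_1* = 31.5

So x_1*(p_1,p_2) = 9·p_2/p_1, independent of income; and x_2* = (M − 9·p_2)/p_2.
At the given prices: x_1* = 9·7/2 = 31.5.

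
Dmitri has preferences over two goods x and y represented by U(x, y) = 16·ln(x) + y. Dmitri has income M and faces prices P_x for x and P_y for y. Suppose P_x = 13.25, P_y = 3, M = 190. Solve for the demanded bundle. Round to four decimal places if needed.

x* = 3.6226, y* = 47.3333

MU_x = 16/x, MU_y = 1. Tangency: 16/x = P_x/P_y.
So x*(P_x,P_y) = 16·P_y/P_x, independent of income; and y* = (M − 16·P_y)/P_y.
At the given prices: x* = 16·3/13.25 = 3.6226, and y* = 47.3333.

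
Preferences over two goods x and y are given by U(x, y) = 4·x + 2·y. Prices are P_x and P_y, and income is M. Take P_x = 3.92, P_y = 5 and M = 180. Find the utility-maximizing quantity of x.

x* = 45.9184

Linear utility — the consumer picks whichever good has higher MU/price: 4/3.92 = 1.0204 vs 2/5 = 0.4.
x gives more utility per dollar, so spend all income on x: x* = M/P_x, y* = 0.
Numerically: x* = 45.9184, y* = 0.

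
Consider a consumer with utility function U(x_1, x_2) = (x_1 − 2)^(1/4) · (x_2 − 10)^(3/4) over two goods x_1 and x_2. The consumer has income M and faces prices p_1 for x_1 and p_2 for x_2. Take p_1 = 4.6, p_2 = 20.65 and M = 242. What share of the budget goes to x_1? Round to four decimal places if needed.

Substituting into the budget: x_1* = 2 + 0.25·(M − 2·p_1 − 10·p_2)/p_1, and x_2* = 10 + 0.75·(…)/p_2.
Discretionary income = 242 − 2·4.6 − 10·20.65 = 26.3; x_1* = 2 + 0.25·26.3/4.6 = 3.4293; x_2* = 10 + 0.75·26.3/20.65 = 10.9552.
Expenditure on x_1: 4.6·3.4293 = 15.775; share = 0.0652.

share on x_1 = 0.0652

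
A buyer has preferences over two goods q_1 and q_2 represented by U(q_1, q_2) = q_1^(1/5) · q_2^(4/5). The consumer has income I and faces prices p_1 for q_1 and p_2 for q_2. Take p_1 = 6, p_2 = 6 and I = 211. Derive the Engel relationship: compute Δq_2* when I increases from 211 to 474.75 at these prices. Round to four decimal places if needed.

Δq_2* = 35.1667

Tangency: MRS = (1/4)·q_2/q_1 = p_1/p_2.
Rearranging, p_2·q_2 = 4·p_1·q_1. Substituting into the budget gives p_1·q_1·(1 + 4) = I.
Demand: q_1*(p_1,p_2,I) = 0.2·I/p_1 and q_2* = 0.8·I/p_2.
At p_1=6, p_2=6, I=211: q_2* = 0.8·211/6 = 28.1333.
At I' = 474.75: q_2* = 63.3. Change: 63.3 − 28.1333 = 35.1667.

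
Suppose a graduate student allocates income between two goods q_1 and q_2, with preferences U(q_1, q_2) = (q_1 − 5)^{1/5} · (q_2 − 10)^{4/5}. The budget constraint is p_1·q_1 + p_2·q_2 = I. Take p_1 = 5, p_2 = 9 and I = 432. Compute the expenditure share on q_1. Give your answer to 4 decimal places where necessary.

Let q_1' = q_1−5, q_2' = q_2−10. MRS = (1/4)·q_2'/q_1' = p_1/p_2.
Substituting into the budget: q_1* = 5 + 0.2·(I − 5·p_1 − 10·p_2)/p_1, and q_2* = 10 + 0.8·(…)/p_2.
Discretionary income = 432 − 5·5 − 10·9 = 317; q_1* = 5 + 0.2·317/5 = 17.68; q_2* = 10 + 0.8·317/9 = 38.1778.
Expenditure on q_1: 5·17.68 = 88.4; share = 0.2046.

share on q_1 = 0.2046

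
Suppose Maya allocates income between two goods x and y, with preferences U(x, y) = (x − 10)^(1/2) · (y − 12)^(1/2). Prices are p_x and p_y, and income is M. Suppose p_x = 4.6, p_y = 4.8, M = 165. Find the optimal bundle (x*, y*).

x* = 16.6739, y* = 18.3958

This is Cobb-Douglas in (x−10, y−12): tangency gives 0.5·p_y·(y−12) = 0.5·p_x·(x−10).
Substituting into the budget: x* = 10 + 0.5·(M − 10·p_x − 12·p_y)/p_x, and y* = 12 + 0.5·(…)/p_y.
Discretionary income = 165 − 10·4.6 − 12·4.8 = 61.4; x* = 10 + 0.5·61.4/4.6 = 16.6739; y* = 12 + 0.5·61.4/4.8 = 18.3958.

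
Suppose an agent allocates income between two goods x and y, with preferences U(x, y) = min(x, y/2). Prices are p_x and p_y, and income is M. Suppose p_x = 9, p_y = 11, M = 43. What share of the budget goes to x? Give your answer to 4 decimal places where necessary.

With perfect complements, no substitution: consume in ratio x:y = 1:2.
Budget: p_x·x + p_y·2·x = M, so (p_x + 2·p_y)·x = M.
Demand: x*(p_x,p_y,M) = M/(p_x + 2·p_y), y* = 2·M/(p_x + 2·p_y).
Here 9 + 2·11 = 31, giving x* = 1.3871 and y* = 2.7742.
Expenditure on x: 9·1.3871 = 12.4839; share = 0.2903.

share on x = 0.2903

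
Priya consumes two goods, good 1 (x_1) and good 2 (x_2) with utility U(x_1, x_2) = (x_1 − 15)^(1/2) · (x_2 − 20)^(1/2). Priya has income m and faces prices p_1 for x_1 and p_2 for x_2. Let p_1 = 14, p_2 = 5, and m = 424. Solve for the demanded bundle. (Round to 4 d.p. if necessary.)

Discretionary income = 424 − 15·14 − 20·5 = 114; x_1* = 15 + 0.5·114/14 = 19.0714; x_2* = 20 + 0.5·114/5 = 31.4.

x_1* = 19.0714, x_2* = 31.4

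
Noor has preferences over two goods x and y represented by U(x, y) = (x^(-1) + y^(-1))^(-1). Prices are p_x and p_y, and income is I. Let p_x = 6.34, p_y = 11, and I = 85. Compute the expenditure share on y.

MU_x ∝ x^(-2), MU_y ∝ y^(-2), so MRS = (y/x)^(2) = p_x/p_y.
Solve for the ratio: y/x = [p_x/p_y]^(0.5).
With the ratio pinned down, the budget gives x* = I/(p_x + p_y·(y/x)) and y* = (y/x)·x*.
Numerically y/x = 0.759186, so x* = 85/(6.34 + 11·0.759186) = 5.7858 and y* = 0.759186·5.7858 = 4.3925.
Expenditure on y: 11·4.3925 = 48.3178; share = 0.5684.

share on y = 0.5684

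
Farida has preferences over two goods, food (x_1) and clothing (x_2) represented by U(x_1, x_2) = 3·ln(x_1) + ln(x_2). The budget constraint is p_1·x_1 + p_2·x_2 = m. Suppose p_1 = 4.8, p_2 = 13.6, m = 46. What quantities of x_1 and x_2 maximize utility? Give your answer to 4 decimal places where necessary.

x_1* = 7.1875, x_2* = 0.8456

The MRS is 3·x_2/x_1. Set MRS = p_1/p_2.
Rearranging, p_2·x_2 = (1/3)·p_1·x_1. Substituting into the budget gives p_1·x_1·(1 + (1/3)) = m.
Demand: x_1*(p_1,p_2,m) = 0.75·m/p_1 and x_2* = 0.25·m/p_2.
At p_1=4.8, p_2=13.6, m=46: x_1* = 0.75·46/4.8 = 7.1875, x_2* = 0.8456.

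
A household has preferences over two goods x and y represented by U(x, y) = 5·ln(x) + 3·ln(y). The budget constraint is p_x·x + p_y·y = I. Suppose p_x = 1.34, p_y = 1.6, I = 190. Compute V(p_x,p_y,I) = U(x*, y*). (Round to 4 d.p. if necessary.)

The MRS is (5/3)·y/x. Set MRS = p_x/p_y.
Rearranging, p_y·y = (3/5)·p_x·x. Substituting into the budget gives p_x·x·(1 + (3/5)) = I.
Demand: x*(p_x,p_y,I) = 0.625·I/p_x and y* = 0.375·I/p_y.
At p_x=1.34, p_y=1.6, I=190: x* = 0.625·190/1.34 = 88.6194, y* = 44.5312.
Utility at the optimum: U(88.6194, 44.5312) = 33.8103.

V = 33.8103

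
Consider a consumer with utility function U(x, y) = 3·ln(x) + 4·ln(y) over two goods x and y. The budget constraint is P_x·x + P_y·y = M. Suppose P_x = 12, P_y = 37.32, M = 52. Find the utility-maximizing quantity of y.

MU_x/MU_y = (3·y)/(4·x); tangency sets this equal to P_x/P_y.
Rearranging, P_y·y = (4/3)·P_x·x. Substituting into the budget gives P_x·x·(1 + (4/3)) = M.
Demand: x*(P_x,P_y,M) = 3/7·M/P_x and y* = 4/7·M/P_y.
At P_x=12, P_y=37.32, M=52: y* = 4/7·52/37.32 = 0.7962.

y* = 0.7962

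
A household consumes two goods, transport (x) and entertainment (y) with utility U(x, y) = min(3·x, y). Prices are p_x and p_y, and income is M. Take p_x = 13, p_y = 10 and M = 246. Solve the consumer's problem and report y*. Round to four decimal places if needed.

y* = 17.1628

Leontief preferences: the optimum is at the kink where x/1 = y/3, i.e. y = 3·x.
Budget: p_x·x + p_y·3·x = M, so (p_x + 3·p_y)·x = M.
Demand: x*(p_x,p_y,M) = M/(p_x + 3·p_y), y* = 3·M/(p_x + 3·p_y).
Here 13 + 3·10 = 43, giving y* = 17.1628.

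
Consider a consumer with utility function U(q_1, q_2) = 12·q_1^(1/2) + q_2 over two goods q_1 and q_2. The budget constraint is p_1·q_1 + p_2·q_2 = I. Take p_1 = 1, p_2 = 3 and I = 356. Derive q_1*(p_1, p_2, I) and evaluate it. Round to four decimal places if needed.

Solve: √q_1 = 6·p_2/p_1, so q_1*(p_1,p_2) = (6·p_2/p_1)², and q_2* = (I − p_1·q_1*)/p_2.
Plugging in: q_1* = (6·3/1)² = 324.

q_1* = 324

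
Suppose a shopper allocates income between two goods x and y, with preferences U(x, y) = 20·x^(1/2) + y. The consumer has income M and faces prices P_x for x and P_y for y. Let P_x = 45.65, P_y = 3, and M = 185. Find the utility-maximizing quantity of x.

MU_x = 10/√x, MU_y = 1. Tangency: 10/√x = P_x/P_y.
Thus x* = (10·P_y/P_x)² — independent of M — with the rest of income spent on y.
Plugging in: x* = (10·3/45.65)² = 0.4319.

x* = 0.4319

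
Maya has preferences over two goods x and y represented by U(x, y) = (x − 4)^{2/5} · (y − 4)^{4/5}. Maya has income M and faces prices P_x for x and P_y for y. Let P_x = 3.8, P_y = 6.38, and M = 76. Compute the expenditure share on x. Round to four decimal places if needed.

share on x = 0.3547

MRS = (1/2)·(y−4)/(x−4). Tangency with P_x/P_y gives y−4 = 2·(P_x/P_y)·(x−4).
Substituting into the budget: x* = 4 + 1/3·(M − 4·P_x − 4·P_y)/P_x, and y* = 4 + 2/3·(…)/P_y.
Discretionary income = 76 − 4·3.8 − 4·6.38 = 35.28; x* = 4 + 1/3·35.28/3.8 = 7.0947; y* = 4 + 2/3·35.28/6.38 = 7.6865.
Expenditure on x: 3.8·7.0947 = 26.96; share = 0.3547.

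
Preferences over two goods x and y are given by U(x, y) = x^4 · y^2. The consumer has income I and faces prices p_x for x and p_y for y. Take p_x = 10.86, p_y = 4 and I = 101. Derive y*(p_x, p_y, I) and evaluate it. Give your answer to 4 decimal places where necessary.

y* = 8.4167

Demand: x*(p_x,p_y,I) = 2/3·I/p_x and y* = 1/3·I/p_y.
At p_x=10.86, p_y=4, I=101: y* = 1/3·101/4 = 8.4167.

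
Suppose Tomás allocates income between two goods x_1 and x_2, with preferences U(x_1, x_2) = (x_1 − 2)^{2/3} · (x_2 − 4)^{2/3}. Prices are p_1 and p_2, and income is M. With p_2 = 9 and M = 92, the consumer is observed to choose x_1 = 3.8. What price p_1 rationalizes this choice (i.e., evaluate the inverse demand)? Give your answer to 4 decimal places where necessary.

p_1 = 10

This is Cobb-Douglas in (x_1−2, x_2−4): tangency gives 2/3·p_2·(x_2−4) = 2/3·p_1·(x_1−2).
After buying the subsistence bundle (2, 4), a share 0.5 of the remaining income goes to x_1: x_1* = 2 + 0.5·(M − 2p_1 − 4p_2)/p_1.
Set x_1* = 3.8 in the demand function and solve for p_1: p_1 = 10.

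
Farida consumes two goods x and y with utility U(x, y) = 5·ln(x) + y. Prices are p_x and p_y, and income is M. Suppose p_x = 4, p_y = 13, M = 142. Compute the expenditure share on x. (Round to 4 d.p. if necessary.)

Set MRS = p_x/p_y: (5/x)/1 = p_x/p_y.
So x*(p_x,p_y) = 5·p_y/p_x, independent of income; and y* = (M − 5·p_y)/p_y.
At the given prices: x* = 5·13/4 = 16.25, and y* = 5.9231.
Expenditure on x: 4·16.25 = 65; share = 0.4577.

share on x = 0.4577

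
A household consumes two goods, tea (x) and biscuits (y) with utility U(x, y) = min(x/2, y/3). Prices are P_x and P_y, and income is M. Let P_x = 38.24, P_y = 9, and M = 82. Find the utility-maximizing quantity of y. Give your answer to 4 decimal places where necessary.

Leontief preferences: the optimum is at the kink where x/2 = y/3, i.e. y = (3/2)·x.
Budget: P_x·x + P_y·(3/2)·x = M, so (2·P_x + 3·P_y)·x = 2·M.
Demand: x*(P_x,P_y,M) = 2·M/(2·P_x + 3·P_y), y* = 3·M/(2·P_x + 3·P_y).
Here 2·38.24 + 3·9 = 103.48, giving y* = 2.3773.

y* = 2.3773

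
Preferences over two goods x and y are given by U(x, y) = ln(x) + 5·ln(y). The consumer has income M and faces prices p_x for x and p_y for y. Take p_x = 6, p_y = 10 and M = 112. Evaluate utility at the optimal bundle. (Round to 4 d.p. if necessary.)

V = 12.3029

Tangency: MRS = (1/5)·y/x = p_x/p_y.
Rearranging, p_y·y = 5·p_x·x. Substituting into the budget gives p_x·x·(1 + 5) = M.
Demand: x*(p_x,p_y,M) = 1/6·M/p_x and y* = 5/6·M/p_y.
At p_x=6, p_y=10, M=112: x* = 1/6·112/6 = 3.1111, y* = 9.3333.
Utility at the optimum: U(3.1111, 9.3333) = 12.3029.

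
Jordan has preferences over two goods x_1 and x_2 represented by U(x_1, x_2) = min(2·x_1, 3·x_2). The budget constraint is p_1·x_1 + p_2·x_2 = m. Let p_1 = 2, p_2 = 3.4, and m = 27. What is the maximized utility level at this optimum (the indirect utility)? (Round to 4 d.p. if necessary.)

Leontief preferences: the optimum is at the kink where x_1/3 = x_2/2, i.e. x_2 = (2/3)·x_1.
Budget: p_1·x_1 + p_2·(2/3)·x_1 = m, so (3·p_1 + 2·p_2)·x_1 = 3·m.
Demand: x_1*(p_1,p_2,m) = 3·m/(3·p_1 + 2·p_2), x_2* = 2·m/(3·p_1 + 2·p_2).
Here 3·2 + 2·3.4 = 12.8, giving x_1* = 6.3281 and x_2* = 4.2188.
Utility at the optimum: U(6.3281, 4.2188) = 12.6562.

V = 12.6562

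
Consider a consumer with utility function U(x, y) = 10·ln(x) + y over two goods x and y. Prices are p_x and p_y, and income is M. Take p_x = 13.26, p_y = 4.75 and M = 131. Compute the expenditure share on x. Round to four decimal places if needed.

share on x = 0.3626

Set MRS = p_x/p_y: (10/x)/1 = p_x/p_y.
So x*(p_x,p_y) = 10·p_y/p_x, independent of income; and y* = (M − 10·p_y)/p_y.
At the given prices: x* = 10·4.75/13.26 = 3.5822, and y* = 17.5789.
Expenditure on x: 13.26·3.5822 = 47.5; share = 0.3626.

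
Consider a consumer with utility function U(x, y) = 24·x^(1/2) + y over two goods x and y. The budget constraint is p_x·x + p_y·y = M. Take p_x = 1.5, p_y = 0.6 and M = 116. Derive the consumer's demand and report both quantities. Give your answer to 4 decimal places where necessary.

Utility is quasi-linear in y; the FOC for x is 12/√x = p_x/p_y.
Thus x* = (12·p_y/p_x)² — independent of M — with the rest of income spent on y.
Plugging in: x* = (12·0.6/1.5)² = 23.04, y* = 135.7333.

x* = 23.04, y* = 135.7333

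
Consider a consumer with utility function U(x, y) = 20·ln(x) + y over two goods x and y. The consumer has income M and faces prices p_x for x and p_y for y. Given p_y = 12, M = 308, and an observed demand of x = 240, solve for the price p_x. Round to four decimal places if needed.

Set MRS = p_x/p_y: (20/x)/1 = p_x/p_y.
So x*(p_x,p_y) = 20·p_y/p_x, independent of income; and y* = (M − 20·p_y)/p_y.
Set x* = 240 in the demand function and solve for p_x: p_x = 1.

p_x = 1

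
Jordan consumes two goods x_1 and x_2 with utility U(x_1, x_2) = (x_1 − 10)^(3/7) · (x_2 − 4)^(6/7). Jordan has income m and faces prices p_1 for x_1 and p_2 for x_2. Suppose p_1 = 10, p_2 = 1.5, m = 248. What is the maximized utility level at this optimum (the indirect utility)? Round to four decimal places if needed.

MRS = (1/2)·(x_2−4)/(x_1−10). Tangency with p_1/p_2 gives x_2−4 = 2·(p_1/p_2)·(x_1−10).
After buying the subsistence bundle (10, 4), a share 1/3 of the remaining income goes to x_1: x_1* = 10 + 1/3·(m − 10p_1 − 4p_2)/p_1.
Discretionary income = 248 − 10·10 − 4·1.5 = 142; x_1* = 10 + 1/3·142/10 = 14.7333; x_2* = 4 + 2/3·142/1.5 = 67.1111.
Utility at the optimum: U(14.7333, 67.1111) = 67.9681.

V = 67.9681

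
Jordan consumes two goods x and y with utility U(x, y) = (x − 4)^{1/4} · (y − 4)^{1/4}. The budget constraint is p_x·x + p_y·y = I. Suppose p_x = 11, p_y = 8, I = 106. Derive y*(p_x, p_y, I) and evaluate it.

After buying the subsistence bundle (4, 4), a share 0.5 of the remaining income goes to x: x* = 4 + 0.5·(I − 4p_x − 4p_y)/p_x.
Discretionary income = 106 − 4·11 − 4·8 = 30; y* = 4 + 0.5·30/8 = 5.875.

y* = 5.875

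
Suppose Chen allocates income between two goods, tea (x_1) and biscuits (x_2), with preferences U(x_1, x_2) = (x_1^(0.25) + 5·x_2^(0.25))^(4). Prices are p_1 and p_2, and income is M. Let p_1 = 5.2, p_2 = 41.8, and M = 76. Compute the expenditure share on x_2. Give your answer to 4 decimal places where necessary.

share on x_2 = 0.8102

From the CES first-order condition, (1/5)·(x_2/x_1)^(0.75) = p_1/p_2.
Hence x_2/x_1 = (5·p_1/p_2)^(1/(0.75)), i.e. raised to the 4/3 power.
Substitute x_2 = (x_2/x_1)·x_1 into the budget: x_1* = M/(p_1 + p_2·(x_2/x_1)).
Numerically x_2/x_1 = 0.530961, so x_1* = 76/(5.2 + 41.8·0.530961) = 2.7743 and x_2* = 0.530961·2.7743 = 1.4731.
Expenditure on x_2: 41.8·1.4731 = 61.5736; share = 0.8102.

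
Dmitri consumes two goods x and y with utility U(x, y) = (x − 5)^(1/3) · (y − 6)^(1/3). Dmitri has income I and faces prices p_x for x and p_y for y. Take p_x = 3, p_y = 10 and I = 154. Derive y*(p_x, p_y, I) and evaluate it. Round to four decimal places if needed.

MRS = (y−6)/(x−5). Tangency with p_x/p_y gives y−6 = (p_x/p_y)·(x−5).
After buying the subsistence bundle (5, 6), a share 0.5 of the remaining income goes to x: x* = 5 + 0.5·(I − 5p_x − 6p_y)/p_x.
Discretionary income = 154 − 5·3 − 6·10 = 79; y* = 6 + 0.5·79/10 = 9.95.

y* = 9.95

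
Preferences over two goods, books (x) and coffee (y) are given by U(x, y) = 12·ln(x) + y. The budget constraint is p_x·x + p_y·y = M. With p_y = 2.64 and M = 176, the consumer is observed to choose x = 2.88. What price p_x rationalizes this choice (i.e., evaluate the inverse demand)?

Set MRS = p_x/p_y: (12/x)/1 = p_x/p_y.
So x*(p_x,p_y) = 12·p_y/p_x, independent of income; and y* = (M − 12·p_y)/p_y.
Set x* = 2.88 in the demand function and solve for p_x: p_x = 11.

p_x = 11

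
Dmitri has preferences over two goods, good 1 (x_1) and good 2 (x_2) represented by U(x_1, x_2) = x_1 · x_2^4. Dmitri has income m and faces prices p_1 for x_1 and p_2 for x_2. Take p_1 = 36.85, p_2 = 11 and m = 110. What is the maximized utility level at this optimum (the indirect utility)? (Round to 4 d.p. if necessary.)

V = 2445.3731

Tangency: MRS = (1/4)·x_2/x_1 = p_1/p_2.
Rearranging, p_2·x_2 = 4·p_1·x_1. Substituting into the budget gives p_1·x_1·(1 + 4) = m.
Demand: x_1*(p_1,p_2,m) = 0.2·m/p_1 and x_2* = 0.8·m/p_2.
At p_1=36.85, p_2=11, m=110: x_1* = 0.2·110/36.85 = 0.597, x_2* = 8.
Utility at the optimum: U(0.597, 8) = 2445.3731.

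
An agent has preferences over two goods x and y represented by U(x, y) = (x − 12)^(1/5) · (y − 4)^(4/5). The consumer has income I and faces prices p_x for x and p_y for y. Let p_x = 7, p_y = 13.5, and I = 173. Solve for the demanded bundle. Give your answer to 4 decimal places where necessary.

MRS = (1/4)·(y−4)/(x−12). Tangency with p_x/p_y gives y−4 = 4·(p_x/p_y)·(x−12).
After buying the subsistence bundle (12, 4), a share 0.2 of the remaining income goes to x: x* = 12 + 0.2·(I − 12p_x − 4p_y)/p_x.
Discretionary income = 173 − 12·7 − 4·13.5 = 35; x* = 12 + 0.2·35/7 = 13; y* = 4 + 0.8·35/13.5 = 6.0741.

x* = 13, y* = 6.0741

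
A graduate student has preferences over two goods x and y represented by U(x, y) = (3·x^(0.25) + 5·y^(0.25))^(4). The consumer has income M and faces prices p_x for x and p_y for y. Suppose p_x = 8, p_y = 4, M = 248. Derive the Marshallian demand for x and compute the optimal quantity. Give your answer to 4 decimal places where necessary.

x* = 8.8834

MU_x ∝ 3·x^(-0.75), MU_y ∝ 5·y^(-0.75), so MRS = (3/5)·(y/x)^(0.75) = p_x/p_y.
Solve for the ratio: y/x = [(5/3)·p_x/p_y]^(4/3).
Substitute y = (y/x)·x into the budget: x* = M/(p_x + p_y·(y/x)).
Numerically y/x = 4.979339, so x* = 248/(8 + 4·4.979339) = 8.8834.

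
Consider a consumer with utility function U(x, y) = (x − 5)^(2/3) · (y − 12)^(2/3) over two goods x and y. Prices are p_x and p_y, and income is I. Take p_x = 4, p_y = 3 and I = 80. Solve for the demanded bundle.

x* = 8, y* = 16

This is Cobb-Douglas in (x−5, y−12): tangency gives 2/3·p_y·(y−12) = 2/3·p_x·(x−5).
After buying the subsistence bundle (5, 12), a share 0.5 of the remaining income goes to x: x* = 5 + 0.5·(I − 5p_x − 12p_y)/p_x.
Discretionary income = 80 − 5·4 − 12·3 = 24; x* = 5 + 0.5·24/4 = 8; y* = 12 + 0.5·24/3 = 16.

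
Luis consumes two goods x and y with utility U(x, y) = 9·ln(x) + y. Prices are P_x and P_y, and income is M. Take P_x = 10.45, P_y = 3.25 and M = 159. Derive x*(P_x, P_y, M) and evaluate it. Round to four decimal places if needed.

Set MRS = P_x/P_y: (9/x)/1 = P_x/P_y.
So x*(P_x,P_y) = 9·P_y/P_x, independent of income; and y* = (M − 9·P_y)/P_y.
At the given prices: x* = 9·3.25/10.45 = 2.799.

x* = 2.799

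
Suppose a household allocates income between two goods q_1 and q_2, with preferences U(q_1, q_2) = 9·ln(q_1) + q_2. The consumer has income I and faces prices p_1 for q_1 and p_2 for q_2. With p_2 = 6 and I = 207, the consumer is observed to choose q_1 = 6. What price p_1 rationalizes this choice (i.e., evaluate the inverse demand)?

p_1 = 9

MU_q_1 = 9/q_1, MU_q_2 = 1. Tangency: 9/q_1 = p_1/p_2.
So q_1*(p_1,p_2) = 9·p_2/p_1, independent of income; and q_2* = (I − 9·p_2)/p_2.
Set q_1* = 6 in the demand function and solve for p_1: p_1 = 9.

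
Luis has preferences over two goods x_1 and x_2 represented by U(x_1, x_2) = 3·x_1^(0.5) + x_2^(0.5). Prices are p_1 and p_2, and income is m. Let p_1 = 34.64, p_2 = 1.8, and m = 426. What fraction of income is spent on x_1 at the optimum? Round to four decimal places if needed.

share on x_1 = 0.3186

From the CES first-order condition, 3·(x_2/x_1)^(0.5) = p_1/p_2.
Hence x_2/x_1 = ((1/3)·p_1/p_2)^(1/(0.5)), i.e. raised to the 2 power.
With the ratio pinned down, the budget gives x_1* = m/(p_1 + p_2·(x_2/x_1)) and x_2* = (x_2/x_1)·x_1*.
Numerically x_2/x_1 = 41.149849, so x_1* = 426/(34.64 + 1.8·41.149849) = 3.9187 and x_2* = 41.149849·3.9187 = 161.2536.
Expenditure on x_1: 34.64·3.9187 = 135.7435; share = 0.3186.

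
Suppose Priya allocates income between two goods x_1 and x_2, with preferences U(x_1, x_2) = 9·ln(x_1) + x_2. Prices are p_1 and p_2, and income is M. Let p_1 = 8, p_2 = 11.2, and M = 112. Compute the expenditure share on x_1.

share on x_1 = 0.9

Set MRS = p_1/p_2: (9/x_1)/1 = p_1/p_2.
So x_1*(p_1,p_2) = 9·p_2/p_1, independent of income; and x_2* = (M − 9·p_2)/p_2.
At the given prices: x_1* = 9·11.2/8 = 12.6, and x_2* = 1.
Expenditure on x_1: 8·12.6 = 100.8; share = 0.9.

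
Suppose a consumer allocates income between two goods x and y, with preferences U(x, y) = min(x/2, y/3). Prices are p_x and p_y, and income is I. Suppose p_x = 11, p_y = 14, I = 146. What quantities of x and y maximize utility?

x* = 4.5625, y* = 6.8438

Leontief preferences: the optimum is at the kink where x/2 = y/3, i.e. y = (3/2)·x.
Budget: p_x·x + p_y·(3/2)·x = I, so (2·p_x + 3·p_y)·x = 2·I.
Demand: x*(p_x,p_y,I) = 2·I/(2·p_x + 3·p_y), y* = 3·I/(2·p_x + 3·p_y).
Here 2·11 + 3·14 = 64, giving x* = 4.5625 and y* = 6.8438.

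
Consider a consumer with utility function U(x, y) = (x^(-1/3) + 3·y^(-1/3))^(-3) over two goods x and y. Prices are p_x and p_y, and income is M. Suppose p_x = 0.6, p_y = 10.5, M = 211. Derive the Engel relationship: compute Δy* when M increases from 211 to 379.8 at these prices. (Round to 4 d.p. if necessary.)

Δy* = 13.237

From the CES first-order condition, (1/3)·(y/x)^(4/3) = p_x/p_y.
Solve for the ratio: y/x = [3·p_x/p_y]^(0.75).
With the ratio pinned down, the budget gives x* = M/(p_x + p_y·(y/x)) and y* = (y/x)·x*.
Numerically y/x = 0.266417, so x* = 211/(0.6 + 10.5·0.266417) = 62.1067 and y* = 0.266417·62.1067 = 16.5463.
At M' = 379.8: y* = 29.7833. Change: 29.7833 − 16.5463 = 13.237.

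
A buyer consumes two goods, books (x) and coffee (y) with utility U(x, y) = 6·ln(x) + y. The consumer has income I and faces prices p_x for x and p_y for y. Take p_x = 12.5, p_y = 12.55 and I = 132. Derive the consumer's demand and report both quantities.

x* = 6.024, y* = 4.5179

So x*(p_x,p_y) = 6·p_y/p_x, independent of income; and y* = (I − 6·p_y)/p_y.
At the given prices: x* = 6·12.55/12.5 = 6.024, and y* = 4.5179.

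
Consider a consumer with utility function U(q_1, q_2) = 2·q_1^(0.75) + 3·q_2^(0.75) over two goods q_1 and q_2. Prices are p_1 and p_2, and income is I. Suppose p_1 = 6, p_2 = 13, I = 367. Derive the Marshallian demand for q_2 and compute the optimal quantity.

q_2* = 9.3817

MRS = MU_q_1/MU_q_2 = (2/3)·(q_2/q_1)^(0.25). Set equal to p_1/p_2.
Hence q_2/q_1 = ((3/2)·p_1/p_2)^(1/(0.25)), i.e. raised to the 4 power.
Substitute q_2 = (q_2/q_1)·q_1 into the budget: q_1* = I/(p_1 + p_2·(q_2/q_1)).
Numerically q_2/q_1 = 0.229719, so q_1* = 367/(6 + 13·0.229719) = 40.8397 and q_2* = 0.229719·40.8397 = 9.3817.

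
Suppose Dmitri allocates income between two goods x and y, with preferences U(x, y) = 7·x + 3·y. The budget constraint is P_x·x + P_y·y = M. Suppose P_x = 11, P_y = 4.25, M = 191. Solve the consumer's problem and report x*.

x* = 0

y gives more utility per dollar, so spend all income on y: y* = M/P_y, x* = 0.
Numerically: x* = 0, y* = 44.9412.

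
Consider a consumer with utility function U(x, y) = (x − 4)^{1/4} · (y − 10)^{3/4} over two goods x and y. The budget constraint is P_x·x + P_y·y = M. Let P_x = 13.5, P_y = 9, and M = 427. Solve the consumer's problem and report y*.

y* = 33.5833

Let x' = x−4, y' = y−10. MRS = (1/3)·y'/x' = P_x/P_y.
After buying the subsistence bundle (4, 10), a share 0.25 of the remaining income goes to x: x* = 4 + 0.25·(M − 4P_x − 10P_y)/P_x.
Discretionary income = 427 − 4·13.5 − 10·9 = 283; y* = 10 + 0.75·283/9 = 33.5833.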